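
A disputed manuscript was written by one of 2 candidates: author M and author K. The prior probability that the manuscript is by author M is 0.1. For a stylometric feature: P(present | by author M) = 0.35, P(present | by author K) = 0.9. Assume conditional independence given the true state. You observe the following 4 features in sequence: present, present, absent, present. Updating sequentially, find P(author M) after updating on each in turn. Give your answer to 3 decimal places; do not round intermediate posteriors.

Each posterior becomes the prior for the next update.
After 'present': P(author M) = 0.35·0.1000 / (0.35·0.1000 + 0.9·0.9000) ≈ 0.0414
After 'present': P(author M) = 0.35·0.0414 / (0.35·0.0414 + 0.9·0.9586) ≈ 0.0165
After 'absent': P(author M) = 0.65·0.0165 / (0.65·0.0165 + 0.1·0.9835) ≈ 0.0985
After 'present': P(author M) = 0.35·0.0985 / (0.35·0.0985 + 0.9·0.9015) ≈ 0.0407

0.041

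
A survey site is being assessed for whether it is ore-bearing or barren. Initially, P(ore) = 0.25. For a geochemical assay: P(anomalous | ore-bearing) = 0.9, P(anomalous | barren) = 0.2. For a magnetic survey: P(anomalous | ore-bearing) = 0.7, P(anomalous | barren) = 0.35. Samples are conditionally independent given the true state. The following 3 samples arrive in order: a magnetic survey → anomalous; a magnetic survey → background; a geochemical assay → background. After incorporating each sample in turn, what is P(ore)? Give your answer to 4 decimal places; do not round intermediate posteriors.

0.0370

After a magnetic survey='anomalous': P(ore) = 0.7·0.2500 / (0.7·0.2500 + 0.35·0.7500) ≈ 0.4000
After a magnetic survey='background': P(ore) = 0.3·0.4000 / (0.3·0.4000 + 0.65·0.6000) ≈ 0.2353
After a geochemical assay='background': P(ore) = 0.1·0.2353 / (0.1·0.2353 + 0.8·0.7647) ≈ 0.0370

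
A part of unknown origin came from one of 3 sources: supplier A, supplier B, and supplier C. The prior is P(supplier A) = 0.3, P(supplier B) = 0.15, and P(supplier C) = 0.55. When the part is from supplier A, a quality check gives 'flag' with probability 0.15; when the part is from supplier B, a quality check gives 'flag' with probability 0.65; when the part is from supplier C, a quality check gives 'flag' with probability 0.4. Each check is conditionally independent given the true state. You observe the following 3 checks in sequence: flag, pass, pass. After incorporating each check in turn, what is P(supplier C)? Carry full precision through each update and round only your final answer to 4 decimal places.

0.6405

After 'flag': normaliser = 0.15·0.3000 + 0.65·0.1500 + 0.4·0.5500; P(supplier A) ≈ 0.1241, P(supplier B) ≈ 0.2690, P(supplier C) ≈ 0.6069
After 'pass': normaliser = 0.85·0.1241 + 0.35·0.2690 + 0.6·0.6069; P(supplier A) ≈ 0.1872, P(supplier B) ≈ 0.1670, P(supplier C) ≈ 0.6459
After 'pass': normaliser = 0.85·0.1872 + 0.35·0.1670 + 0.6·0.6459; P(supplier A) ≈ 0.2629, P(supplier B) ≈ 0.0966, P(supplier C) ≈ 0.6405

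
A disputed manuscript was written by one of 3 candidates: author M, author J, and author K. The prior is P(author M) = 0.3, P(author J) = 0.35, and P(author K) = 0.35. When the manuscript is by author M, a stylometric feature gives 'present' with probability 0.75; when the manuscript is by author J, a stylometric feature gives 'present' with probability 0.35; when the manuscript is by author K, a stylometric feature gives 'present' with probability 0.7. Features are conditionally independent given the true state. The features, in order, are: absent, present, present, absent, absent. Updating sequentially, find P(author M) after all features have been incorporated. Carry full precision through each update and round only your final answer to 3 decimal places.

0.138

After 'absent': normaliser = 0.25·0.3000 + 0.65·0.3500 + 0.3·0.3500; P(author M) ≈ 0.1840, P(author J) ≈ 0.5583, P(author K) ≈ 0.2577
After 'present': normaliser = 0.75·0.1840 + 0.35·0.5583 + 0.7·0.2577; P(author M) ≈ 0.2687, P(author J) ≈ 0.3803, P(author K) ≈ 0.3510
After 'present': normaliser = 0.75·0.2687 + 0.35·0.3803 + 0.7·0.3510; P(author M) ≈ 0.3472, P(author J) ≈ 0.2294, P(author K) ≈ 0.4234
After 'absent': normaliser = 0.25·0.3472 + 0.65·0.2294 + 0.3·0.4234; P(author M) ≈ 0.2392, P(author J) ≈ 0.4108, P(author K) ≈ 0.3500
After 'absent': normaliser = 0.25·0.2392 + 0.65·0.4108 + 0.3·0.3500; P(author M) ≈ 0.1385, P(author J) ≈ 0.6184, P(author K) ≈ 0.2432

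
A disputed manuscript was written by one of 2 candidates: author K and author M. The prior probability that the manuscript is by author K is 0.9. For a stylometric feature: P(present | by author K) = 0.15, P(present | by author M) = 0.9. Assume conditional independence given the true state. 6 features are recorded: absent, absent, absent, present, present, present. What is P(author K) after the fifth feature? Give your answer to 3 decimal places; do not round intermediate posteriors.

0.994

After 'absent': P(author K) = 0.85·0.9000 / (0.85·0.9000 + 0.1·0.1000) ≈ 0.9871
After 'absent': P(author K) = 0.85·0.9871 / (0.85·0.9871 + 0.1·0.0129) ≈ 0.9985
After 'absent': P(author K) = 0.85·0.9985 / (0.85·0.9985 + 0.1·0.0015) ≈ 0.9998
After 'present': P(author K) = 0.15·0.9998 / (0.15·0.9998 + 0.9·0.0002) ≈ 0.9989
After 'present': P(author K) = 0.15·0.9989 / (0.15·0.9989 + 0.9·0.0011) ≈ 0.9935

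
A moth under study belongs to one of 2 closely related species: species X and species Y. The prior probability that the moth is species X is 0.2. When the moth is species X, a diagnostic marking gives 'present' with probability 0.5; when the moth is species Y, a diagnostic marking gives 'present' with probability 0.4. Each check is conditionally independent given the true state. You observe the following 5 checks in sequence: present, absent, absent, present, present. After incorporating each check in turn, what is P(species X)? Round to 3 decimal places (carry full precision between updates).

0.253

After 'present': P(species X) = 0.5·0.2000 / (0.5·0.2000 + 0.4·0.8000) ≈ 0.2381
After 'absent': P(species X) = 0.5·0.2381 / (0.5·0.2381 + 0.6·0.7619) ≈ 0.2066
After 'absent': P(species X) = 0.5·0.2066 / (0.5·0.2066 + 0.6·0.7934) ≈ 0.1783
After 'present': P(species X) = 0.5·0.1783 / (0.5·0.1783 + 0.4·0.8217) ≈ 0.2134
After 'present': P(species X) = 0.5·0.2134 / (0.5·0.2134 + 0.4·0.7866) ≈ 0.2532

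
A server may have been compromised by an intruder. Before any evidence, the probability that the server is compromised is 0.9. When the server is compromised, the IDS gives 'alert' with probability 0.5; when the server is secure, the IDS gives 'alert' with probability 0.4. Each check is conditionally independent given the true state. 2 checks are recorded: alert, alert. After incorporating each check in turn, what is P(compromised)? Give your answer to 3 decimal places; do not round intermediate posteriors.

0.934

After 'alert': P(compromised) = 0.5·0.9000 / (0.5·0.9000 + 0.4·0.1000) ≈ 0.9184
After 'alert': P(compromised) = 0.5·0.9184 / (0.5·0.9184 + 0.4·0.0816) ≈ 0.9336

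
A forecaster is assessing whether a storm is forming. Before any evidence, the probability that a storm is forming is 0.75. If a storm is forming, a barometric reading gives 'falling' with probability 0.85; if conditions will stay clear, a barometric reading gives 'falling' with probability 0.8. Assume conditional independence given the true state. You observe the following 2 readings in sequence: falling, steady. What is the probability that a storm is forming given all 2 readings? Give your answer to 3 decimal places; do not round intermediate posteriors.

0.705

After 'falling': P(storm) = 0.85·0.7500 / (0.85·0.7500 + 0.8·0.2500) ≈ 0.7612
After 'steady': P(storm) = 0.15·0.7612 / (0.15·0.7612 + 0.2·0.2388) ≈ 0.7051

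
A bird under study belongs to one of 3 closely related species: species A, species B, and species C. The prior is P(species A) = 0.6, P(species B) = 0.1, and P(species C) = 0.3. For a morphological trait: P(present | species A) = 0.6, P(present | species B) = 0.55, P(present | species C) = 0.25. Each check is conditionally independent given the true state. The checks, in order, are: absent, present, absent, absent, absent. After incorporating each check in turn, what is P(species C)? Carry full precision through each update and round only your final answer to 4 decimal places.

0.6741

Apply Bayes' rule sequentially, carrying P(species C) forward.
After 'absent': normaliser = 0.4·0.6000 + 0.45·0.1000 + 0.75·0.3000; P(species A) ≈ 0.4706, P(species B) ≈ 0.0882, P(species C) ≈ 0.4412
After 'present': normaliser = 0.6·0.4706 + 0.55·0.0882 + 0.25·0.4412; P(species A) ≈ 0.6400, P(species B) ≈ 0.1100, P(species C) ≈ 0.2500
After 'absent': normaliser = 0.4·0.6400 + 0.45·0.1100 + 0.75·0.2500; P(species A) ≈ 0.5193, P(species B) ≈ 0.1004, P(species C) ≈ 0.3803
After 'absent': normaliser = 0.4·0.5193 + 0.45·0.1004 + 0.75·0.3803; P(species A) ≈ 0.3860, P(species B) ≈ 0.0840, P(species C) ≈ 0.5301
After 'absent': normaliser = 0.4·0.3860 + 0.45·0.0840 + 0.75·0.5301; P(species A) ≈ 0.2618, P(species B) ≈ 0.0641, P(species C) ≈ 0.6741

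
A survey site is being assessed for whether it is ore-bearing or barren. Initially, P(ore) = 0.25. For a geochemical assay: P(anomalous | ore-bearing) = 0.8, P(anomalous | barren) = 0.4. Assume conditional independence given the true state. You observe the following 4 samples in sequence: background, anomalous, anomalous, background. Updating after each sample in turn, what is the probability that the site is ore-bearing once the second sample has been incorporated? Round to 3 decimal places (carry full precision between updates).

0.182

After 'background': P(ore) = 0.2·0.2500 / (0.2·0.2500 + 0.6·0.7500) ≈ 0.1000
After 'anomalous': P(ore) = 0.8·0.1000 / (0.8·0.1000 + 0.4·0.9000) ≈ 0.1818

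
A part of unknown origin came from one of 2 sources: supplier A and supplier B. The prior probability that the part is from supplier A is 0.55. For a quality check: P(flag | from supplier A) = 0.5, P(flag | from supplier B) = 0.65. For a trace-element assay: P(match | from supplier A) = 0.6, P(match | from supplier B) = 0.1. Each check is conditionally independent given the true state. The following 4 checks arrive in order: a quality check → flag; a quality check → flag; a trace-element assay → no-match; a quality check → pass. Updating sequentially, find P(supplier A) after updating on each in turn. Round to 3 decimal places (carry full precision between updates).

After a quality check='flag': P(supplier A) = 0.5·0.5500 / (0.5·0.5500 + 0.65·0.4500) ≈ 0.4846
After a quality check='flag': P(supplier A) = 0.5·0.4846 / (0.5·0.4846 + 0.65·0.5154) ≈ 0.4197
After a trace-element assay='no-match': P(supplier A) = 0.4·0.4197 / (0.4·0.4197 + 0.9·0.5803) ≈ 0.2432
After a quality check='pass': P(supplier A) = 0.5·0.2432 / (0.5·0.2432 + 0.35·0.7568) ≈ 0.3147

0.315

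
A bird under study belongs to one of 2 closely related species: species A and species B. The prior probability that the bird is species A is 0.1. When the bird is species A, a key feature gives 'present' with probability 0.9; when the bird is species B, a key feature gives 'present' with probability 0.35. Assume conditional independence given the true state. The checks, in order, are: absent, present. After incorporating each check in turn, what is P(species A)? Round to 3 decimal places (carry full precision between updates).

Each posterior becomes the prior for the next update.
After 'absent': P(species A) = 0.1·0.1000 / (0.1·0.1000 + 0.65·0.9000) ≈ 0.0168
After 'present': P(species A) = 0.9·0.0168 / (0.9·0.0168 + 0.35·0.9832) ≈ 0.0421

0.042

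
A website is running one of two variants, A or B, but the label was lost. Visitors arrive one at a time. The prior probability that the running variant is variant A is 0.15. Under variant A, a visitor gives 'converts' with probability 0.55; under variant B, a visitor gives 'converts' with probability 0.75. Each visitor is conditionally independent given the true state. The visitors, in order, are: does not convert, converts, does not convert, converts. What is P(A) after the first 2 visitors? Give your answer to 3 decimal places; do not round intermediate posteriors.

0.189

Apply Bayes' rule sequentially, carrying P(A) forward.
After 'does not convert': P(A) = 0.45·0.1500 / (0.45·0.1500 + 0.25·0.8500) ≈ 0.2411
After 'converts': P(A) = 0.55·0.2411 / (0.55·0.2411 + 0.75·0.7589) ≈ 0.1889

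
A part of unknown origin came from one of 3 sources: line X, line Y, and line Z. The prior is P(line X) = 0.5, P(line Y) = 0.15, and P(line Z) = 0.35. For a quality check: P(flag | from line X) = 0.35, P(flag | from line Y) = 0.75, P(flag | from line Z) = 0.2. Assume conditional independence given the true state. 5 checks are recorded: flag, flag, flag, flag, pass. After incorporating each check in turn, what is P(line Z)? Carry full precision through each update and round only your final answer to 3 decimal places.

Each posterior becomes the prior for the next update.
After 'flag': normaliser = 0.35·0.5000 + 0.75·0.1500 + 0.2·0.3500; P(line X) ≈ 0.4895, P(line Y) ≈ 0.3147, P(line Z) ≈ 0.1958
After 'flag': normaliser = 0.35·0.4895 + 0.75·0.3147 + 0.2·0.1958; P(line X) ≈ 0.3837, P(line Y) ≈ 0.5286, P(line Z) ≈ 0.0877
After 'flag': normaliser = 0.35·0.3837 + 0.75·0.5286 + 0.2·0.0877; P(line X) ≈ 0.2449, P(line Y) ≈ 0.7231, P(line Z) ≈ 0.0320
After 'flag': normaliser = 0.35·0.2449 + 0.75·0.7231 + 0.2·0.0320; P(line X) ≈ 0.1351, P(line Y) ≈ 0.8548, P(line Z) ≈ 0.0101
After 'pass': normaliser = 0.65·0.1351 + 0.25·0.8548 + 0.8·0.0101; P(line X) ≈ 0.2837, P(line Y) ≈ 0.6902, P(line Z) ≈ 0.0261

0.026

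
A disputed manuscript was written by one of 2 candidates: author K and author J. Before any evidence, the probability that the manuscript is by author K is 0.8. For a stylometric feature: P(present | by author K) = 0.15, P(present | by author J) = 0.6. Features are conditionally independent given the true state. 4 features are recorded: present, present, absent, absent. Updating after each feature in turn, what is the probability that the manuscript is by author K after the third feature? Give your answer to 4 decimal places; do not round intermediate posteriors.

Apply Bayes' rule sequentially, carrying P(author K) forward.
After 'present': P(author K) = 0.15·0.8000 / (0.15·0.8000 + 0.6·0.2000) ≈ 0.5000
After 'present': P(author K) = 0.15·0.5000 / (0.15·0.5000 + 0.6·0.5000) ≈ 0.2000
After 'absent': P(author K) = 0.85·0.2000 / (0.85·0.2000 + 0.4·0.8000) ≈ 0.3469

0.3469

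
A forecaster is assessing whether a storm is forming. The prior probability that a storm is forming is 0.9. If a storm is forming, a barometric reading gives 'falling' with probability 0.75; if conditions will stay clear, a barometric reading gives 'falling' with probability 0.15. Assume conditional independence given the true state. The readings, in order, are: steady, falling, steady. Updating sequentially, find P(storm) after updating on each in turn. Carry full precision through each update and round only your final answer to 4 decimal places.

0.7956

After 'steady': P(storm) = 0.25·0.9000 / (0.25·0.9000 + 0.85·0.1000) ≈ 0.7258
After 'falling': P(storm) = 0.75·0.7258 / (0.75·0.7258 + 0.15·0.2742) ≈ 0.9298
After 'steady': P(storm) = 0.25·0.9298 / (0.25·0.9298 + 0.85·0.0702) ≈ 0.7956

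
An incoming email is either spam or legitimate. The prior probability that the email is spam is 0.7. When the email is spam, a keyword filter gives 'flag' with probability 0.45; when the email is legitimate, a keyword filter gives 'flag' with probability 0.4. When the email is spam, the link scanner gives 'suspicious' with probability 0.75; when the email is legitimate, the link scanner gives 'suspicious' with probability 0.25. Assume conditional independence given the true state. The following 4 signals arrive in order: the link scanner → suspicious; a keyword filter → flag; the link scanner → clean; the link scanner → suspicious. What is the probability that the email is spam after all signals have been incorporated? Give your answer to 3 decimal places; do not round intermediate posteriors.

Apply Bayes' rule sequentially, carrying P(spam) forward.
After the link scanner='suspicious': P(spam) = 0.75·0.7000 / (0.75·0.7000 + 0.25·0.3000) ≈ 0.8750
After a keyword filter='flag': P(spam) = 0.45·0.8750 / (0.45·0.8750 + 0.4·0.1250) ≈ 0.8873
After the link scanner='clean': P(spam) = 0.25·0.8873 / (0.25·0.8873 + 0.75·0.1127) ≈ 0.7241
After the link scanner='suspicious': P(spam) = 0.75·0.7241 / (0.75·0.7241 + 0.25·0.2759) ≈ 0.8873

0.887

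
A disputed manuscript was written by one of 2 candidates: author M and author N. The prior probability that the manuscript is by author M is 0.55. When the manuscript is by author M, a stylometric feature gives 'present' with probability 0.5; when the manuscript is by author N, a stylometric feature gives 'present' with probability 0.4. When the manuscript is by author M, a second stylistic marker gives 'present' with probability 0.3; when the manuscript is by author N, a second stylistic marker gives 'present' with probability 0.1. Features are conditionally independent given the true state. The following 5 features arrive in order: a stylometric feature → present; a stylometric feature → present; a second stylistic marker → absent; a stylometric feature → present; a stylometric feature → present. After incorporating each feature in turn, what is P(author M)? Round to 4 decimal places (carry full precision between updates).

0.6989

Each posterior becomes the prior for the next update.
After a stylometric feature='present': P(author M) = 0.5·0.5500 / (0.5·0.5500 + 0.4·0.4500) ≈ 0.6044
After a stylometric feature='present': P(author M) = 0.5·0.6044 / (0.5·0.6044 + 0.4·0.3956) ≈ 0.6563
After a second stylistic marker='absent': P(author M) = 0.7·0.6563 / (0.7·0.6563 + 0.9·0.3437) ≈ 0.5976
After a stylometric feature='present': P(author M) = 0.5·0.5976 / (0.5·0.5976 + 0.4·0.4024) ≈ 0.6499
After a stylometric feature='present': P(author M) = 0.5·0.6499 / (0.5·0.6499 + 0.4·0.3501) ≈ 0.6989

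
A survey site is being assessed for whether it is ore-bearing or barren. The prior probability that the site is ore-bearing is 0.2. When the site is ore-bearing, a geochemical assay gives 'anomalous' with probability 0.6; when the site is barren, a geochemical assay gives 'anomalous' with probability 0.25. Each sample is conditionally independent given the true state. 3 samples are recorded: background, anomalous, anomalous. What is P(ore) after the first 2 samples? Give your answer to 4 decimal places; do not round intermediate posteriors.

After 'background': P(ore) = 0.4·0.2000 / (0.4·0.2000 + 0.75·0.8000) ≈ 0.1176
After 'anomalous': P(ore) = 0.6·0.1176 / (0.6·0.1176 + 0.25·0.8824) ≈ 0.2424

0.2424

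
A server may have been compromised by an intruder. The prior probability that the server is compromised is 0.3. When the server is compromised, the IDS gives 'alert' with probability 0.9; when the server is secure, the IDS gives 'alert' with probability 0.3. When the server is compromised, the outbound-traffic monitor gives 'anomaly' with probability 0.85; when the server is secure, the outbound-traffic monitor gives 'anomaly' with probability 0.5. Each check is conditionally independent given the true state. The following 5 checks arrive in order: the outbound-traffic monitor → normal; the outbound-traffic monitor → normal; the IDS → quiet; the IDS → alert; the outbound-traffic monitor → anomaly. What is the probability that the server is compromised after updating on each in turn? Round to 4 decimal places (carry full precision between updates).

After the outbound-traffic monitor='normal': P(compromised) = 0.15·0.3000 / (0.15·0.3000 + 0.5·0.7000) ≈ 0.1139
After the outbound-traffic monitor='normal': P(compromised) = 0.15·0.1139 / (0.15·0.1139 + 0.5·0.8861) ≈ 0.0371
After the IDS='quiet': P(compromised) = 0.1·0.0371 / (0.1·0.0371 + 0.7·0.9629) ≈ 0.0055
After the IDS='alert': P(compromised) = 0.9·0.0055 / (0.9·0.0055 + 0.3·0.9945) ≈ 0.0163
After the outbound-traffic monitor='anomaly': P(compromised) = 0.85·0.0163 / (0.85·0.0163 + 0.5·0.9837) ≈ 0.0273

0.0273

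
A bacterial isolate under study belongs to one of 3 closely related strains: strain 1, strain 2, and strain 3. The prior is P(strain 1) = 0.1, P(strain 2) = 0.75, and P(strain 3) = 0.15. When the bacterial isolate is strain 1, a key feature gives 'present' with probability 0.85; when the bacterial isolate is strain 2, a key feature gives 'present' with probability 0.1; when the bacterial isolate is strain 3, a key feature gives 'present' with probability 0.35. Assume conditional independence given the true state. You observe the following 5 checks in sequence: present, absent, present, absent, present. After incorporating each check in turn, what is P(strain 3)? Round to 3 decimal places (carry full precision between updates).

0.577

Apply Bayes' rule sequentially, carrying P(strain 3) forward.
After 'present': normaliser = 0.85·0.1000 + 0.1·0.7500 + 0.35·0.1500; P(strain 1) ≈ 0.4000, P(strain 2) ≈ 0.3529, P(strain 3) ≈ 0.2471
After 'absent': normaliser = 0.15·0.4000 + 0.9·0.3529 + 0.65·0.2471; P(strain 1) ≈ 0.1115, P(strain 2) ≈ 0.5902, P(strain 3) ≈ 0.2984
After 'present': normaliser = 0.85·0.1115 + 0.1·0.5902 + 0.35·0.2984; P(strain 1) ≈ 0.3670, P(strain 2) ≈ 0.2286, P(strain 3) ≈ 0.4044
After 'absent': normaliser = 0.15·0.3670 + 0.9·0.2286 + 0.65·0.4044; P(strain 1) ≈ 0.1051, P(strain 2) ≈ 0.3928, P(strain 3) ≈ 0.5020
After 'present': normaliser = 0.85·0.1051 + 0.1·0.3928 + 0.35·0.5020; P(strain 1) ≈ 0.2936, P(strain 2) ≈ 0.1291, P(strain 3) ≈ 0.5773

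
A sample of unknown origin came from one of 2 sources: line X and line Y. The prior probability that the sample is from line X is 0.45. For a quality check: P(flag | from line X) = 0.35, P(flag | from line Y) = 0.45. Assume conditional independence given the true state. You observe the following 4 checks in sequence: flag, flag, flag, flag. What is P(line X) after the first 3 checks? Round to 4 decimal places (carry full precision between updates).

Apply Bayes' rule sequentially, carrying P(line X) forward.
After 'flag': P(line X) = 0.35·0.4500 / (0.35·0.4500 + 0.45·0.5500) ≈ 0.3889
After 'flag': P(line X) = 0.35·0.3889 / (0.35·0.3889 + 0.45·0.6111) ≈ 0.3311
After 'flag': P(line X) = 0.35·0.3311 / (0.35·0.3311 + 0.45·0.6689) ≈ 0.2780

0.2780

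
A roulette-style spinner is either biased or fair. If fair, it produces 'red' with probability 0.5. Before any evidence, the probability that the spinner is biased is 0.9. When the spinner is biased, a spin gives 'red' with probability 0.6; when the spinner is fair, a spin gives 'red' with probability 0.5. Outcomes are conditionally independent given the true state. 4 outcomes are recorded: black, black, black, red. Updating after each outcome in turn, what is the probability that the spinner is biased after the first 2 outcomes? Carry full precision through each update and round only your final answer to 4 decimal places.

After 'black': P(biased) = 0.4·0.9000 / (0.4·0.9000 + 0.5·0.1000) ≈ 0.8780
After 'black': P(biased) = 0.4·0.8780 / (0.4·0.8780 + 0.5·0.1220) ≈ 0.8521

0.8521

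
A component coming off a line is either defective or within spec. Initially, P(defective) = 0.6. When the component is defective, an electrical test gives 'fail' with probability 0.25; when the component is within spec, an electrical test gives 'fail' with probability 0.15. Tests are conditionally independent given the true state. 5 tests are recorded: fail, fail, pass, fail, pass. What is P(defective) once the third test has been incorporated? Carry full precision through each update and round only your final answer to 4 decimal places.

After 'fail': P(defective) = 0.25·0.6000 / (0.25·0.6000 + 0.15·0.4000) ≈ 0.7143
After 'fail': P(defective) = 0.25·0.7143 / (0.25·0.7143 + 0.15·0.2857) ≈ 0.8065
After 'pass': P(defective) = 0.75·0.8065 / (0.75·0.8065 + 0.85·0.1935) ≈ 0.7862

0.7862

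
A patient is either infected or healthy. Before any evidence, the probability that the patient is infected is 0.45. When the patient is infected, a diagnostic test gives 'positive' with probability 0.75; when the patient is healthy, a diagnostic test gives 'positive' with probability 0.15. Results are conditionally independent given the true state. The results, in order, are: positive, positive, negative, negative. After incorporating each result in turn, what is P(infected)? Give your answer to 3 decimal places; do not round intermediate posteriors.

After 'positive': P(infected) = 0.75·0.4500 / (0.75·0.4500 + 0.15·0.5500) ≈ 0.8036
After 'positive': P(infected) = 0.75·0.8036 / (0.75·0.8036 + 0.15·0.1964) ≈ 0.9534
After 'negative': P(infected) = 0.25·0.9534 / (0.25·0.9534 + 0.85·0.0466) ≈ 0.8575
After 'negative': P(infected) = 0.25·0.8575 / (0.25·0.8575 + 0.85·0.1425) ≈ 0.6389

0.639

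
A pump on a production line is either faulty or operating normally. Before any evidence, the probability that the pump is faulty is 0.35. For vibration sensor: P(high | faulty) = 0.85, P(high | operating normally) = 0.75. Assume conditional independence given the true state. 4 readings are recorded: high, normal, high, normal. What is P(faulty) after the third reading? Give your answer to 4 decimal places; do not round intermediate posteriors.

After 'high': P(faulty) = 0.85·0.3500 / (0.85·0.3500 + 0.75·0.6500) ≈ 0.3790
After 'normal': P(faulty) = 0.15·0.3790 / (0.15·0.3790 + 0.25·0.6210) ≈ 0.2680
After 'high': P(faulty) = 0.85·0.2680 / (0.85·0.2680 + 0.75·0.7320) ≈ 0.2933

0.2933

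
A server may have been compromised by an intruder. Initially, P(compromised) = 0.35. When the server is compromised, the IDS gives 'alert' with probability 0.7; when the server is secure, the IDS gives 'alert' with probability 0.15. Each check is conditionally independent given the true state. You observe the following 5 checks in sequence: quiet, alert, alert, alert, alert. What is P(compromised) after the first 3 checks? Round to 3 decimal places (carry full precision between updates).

After 'quiet': P(compromised) = 0.3·0.3500 / (0.3·0.3500 + 0.85·0.6500) ≈ 0.1597
After 'alert': P(compromised) = 0.7·0.1597 / (0.7·0.1597 + 0.15·0.8403) ≈ 0.4700
After 'alert': P(compromised) = 0.7·0.4700 / (0.7·0.4700 + 0.15·0.5300) ≈ 0.8054

0.805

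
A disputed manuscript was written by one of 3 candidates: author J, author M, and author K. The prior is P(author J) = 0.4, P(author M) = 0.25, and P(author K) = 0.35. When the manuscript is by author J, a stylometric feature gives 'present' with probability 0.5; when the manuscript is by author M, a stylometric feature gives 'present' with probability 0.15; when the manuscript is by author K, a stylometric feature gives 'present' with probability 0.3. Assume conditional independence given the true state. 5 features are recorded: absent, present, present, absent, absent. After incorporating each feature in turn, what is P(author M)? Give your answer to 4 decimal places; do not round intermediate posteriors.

0.1291

After 'absent': normaliser = 0.5·0.4000 + 0.85·0.2500 + 0.7·0.3500; P(author J) ≈ 0.3042, P(author M) ≈ 0.3232, P(author K) ≈ 0.3726
After 'present': normaliser = 0.5·0.3042 + 0.15·0.3232 + 0.3·0.3726; P(author J) ≈ 0.4869, P(author M) ≈ 0.1552, P(author K) ≈ 0.3579
After 'present': normaliser = 0.5·0.4869 + 0.15·0.1552 + 0.3·0.3579; P(author J) ≈ 0.6508, P(author M) ≈ 0.0622, P(author K) ≈ 0.2870
After 'absent': normaliser = 0.5·0.6508 + 0.85·0.0622 + 0.7·0.2870; P(author J) ≈ 0.5618, P(author M) ≈ 0.0913, P(author K) ≈ 0.3469
After 'absent': normaliser = 0.5·0.5618 + 0.85·0.0913 + 0.7·0.3469; P(author J) ≈ 0.4671, P(author M) ≈ 0.1291, P(author K) ≈ 0.4038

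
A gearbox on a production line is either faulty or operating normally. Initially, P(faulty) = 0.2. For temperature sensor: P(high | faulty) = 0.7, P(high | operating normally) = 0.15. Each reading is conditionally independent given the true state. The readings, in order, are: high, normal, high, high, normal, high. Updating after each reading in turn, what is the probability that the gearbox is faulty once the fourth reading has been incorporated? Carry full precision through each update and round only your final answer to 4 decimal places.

0.8997

Apply Bayes' rule sequentially, carrying P(faulty) forward.
After 'high': P(faulty) = 0.7·0.2000 / (0.7·0.2000 + 0.15·0.8000) ≈ 0.5385
After 'normal': P(faulty) = 0.3·0.5385 / (0.3·0.5385 + 0.85·0.4615) ≈ 0.2917
After 'high': P(faulty) = 0.7·0.2917 / (0.7·0.2917 + 0.15·0.7083) ≈ 0.6577
After 'high': P(faulty) = 0.7·0.6577 / (0.7·0.6577 + 0.15·0.3423) ≈ 0.8997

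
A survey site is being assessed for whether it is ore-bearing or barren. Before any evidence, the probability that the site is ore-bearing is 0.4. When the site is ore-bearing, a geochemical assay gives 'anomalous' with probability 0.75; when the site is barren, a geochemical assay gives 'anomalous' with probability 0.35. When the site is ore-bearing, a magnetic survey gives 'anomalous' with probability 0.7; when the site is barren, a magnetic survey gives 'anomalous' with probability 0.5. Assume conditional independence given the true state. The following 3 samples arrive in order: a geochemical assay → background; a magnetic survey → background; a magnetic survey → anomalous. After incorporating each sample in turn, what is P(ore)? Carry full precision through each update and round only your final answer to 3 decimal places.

0.177

Apply Bayes' rule sequentially, carrying P(ore) forward.
After a geochemical assay='background': P(ore) = 0.25·0.4000 / (0.25·0.4000 + 0.65·0.6000) ≈ 0.2041
After a magnetic survey='background': P(ore) = 0.3·0.2041 / (0.3·0.2041 + 0.5·0.7959) ≈ 0.1333
After a magnetic survey='anomalous': P(ore) = 0.7·0.1333 / (0.7·0.1333 + 0.5·0.8667) ≈ 0.1772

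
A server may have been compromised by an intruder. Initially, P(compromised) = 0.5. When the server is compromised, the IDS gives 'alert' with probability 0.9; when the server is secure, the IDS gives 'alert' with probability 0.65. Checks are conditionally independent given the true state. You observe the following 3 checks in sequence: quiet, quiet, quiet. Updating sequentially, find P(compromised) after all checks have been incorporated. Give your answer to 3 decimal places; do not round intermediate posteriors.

Each posterior becomes the prior for the next update.
After 'quiet': P(compromised) = 0.1·0.5000 / (0.1·0.5000 + 0.35·0.5000) ≈ 0.2222
After 'quiet': P(compromised) = 0.1·0.2222 / (0.1·0.2222 + 0.35·0.7778) ≈ 0.0755
After 'quiet': P(compromised) = 0.1·0.0755 / (0.1·0.0755 + 0.35·0.9245) ≈ 0.0228

0.023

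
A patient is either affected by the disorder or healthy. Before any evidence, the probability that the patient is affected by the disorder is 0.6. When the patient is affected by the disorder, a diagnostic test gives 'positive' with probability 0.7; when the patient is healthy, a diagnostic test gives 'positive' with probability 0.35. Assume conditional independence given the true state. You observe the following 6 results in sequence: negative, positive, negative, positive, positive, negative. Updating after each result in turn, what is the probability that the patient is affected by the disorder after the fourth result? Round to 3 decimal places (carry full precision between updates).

After 'negative': P(affected) = 0.3·0.6000 / (0.3·0.6000 + 0.65·0.4000) ≈ 0.4091
After 'positive': P(affected) = 0.7·0.4091 / (0.7·0.4091 + 0.35·0.5909) ≈ 0.5806
After 'negative': P(affected) = 0.3·0.5806 / (0.3·0.5806 + 0.65·0.4194) ≈ 0.3899
After 'positive': P(affected) = 0.7·0.3899 / (0.7·0.3899 + 0.35·0.6101) ≈ 0.5610

0.561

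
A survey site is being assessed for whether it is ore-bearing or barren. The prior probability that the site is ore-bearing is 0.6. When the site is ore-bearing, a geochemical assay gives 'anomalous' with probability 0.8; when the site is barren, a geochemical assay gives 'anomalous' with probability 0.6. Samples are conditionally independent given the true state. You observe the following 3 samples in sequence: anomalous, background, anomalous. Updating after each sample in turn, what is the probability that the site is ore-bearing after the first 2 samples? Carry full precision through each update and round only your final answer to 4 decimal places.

0.5000

After 'anomalous': P(ore) = 0.8·0.6000 / (0.8·0.6000 + 0.6·0.4000) ≈ 0.6667
After 'background': P(ore) = 0.2·0.6667 / (0.2·0.6667 + 0.4·0.3333) ≈ 0.5000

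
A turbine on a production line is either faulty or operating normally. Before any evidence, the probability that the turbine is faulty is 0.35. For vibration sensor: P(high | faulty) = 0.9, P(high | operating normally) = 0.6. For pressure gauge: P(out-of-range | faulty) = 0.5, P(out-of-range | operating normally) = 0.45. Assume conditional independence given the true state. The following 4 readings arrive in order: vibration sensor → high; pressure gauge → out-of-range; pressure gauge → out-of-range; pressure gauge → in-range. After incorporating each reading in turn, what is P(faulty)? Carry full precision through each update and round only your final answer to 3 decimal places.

0.475

After vibration sensor='high': P(faulty) = 0.9·0.3500 / (0.9·0.3500 + 0.6·0.6500) ≈ 0.4468
After pressure gauge='out-of-range': P(faulty) = 0.5·0.4468 / (0.5·0.4468 + 0.45·0.5532) ≈ 0.4730
After pressure gauge='out-of-range': P(faulty) = 0.5·0.4730 / (0.5·0.4730 + 0.45·0.5270) ≈ 0.4993
After pressure gauge='in-range': P(faulty) = 0.5·0.4993 / (0.5·0.4993 + 0.55·0.5007) ≈ 0.4755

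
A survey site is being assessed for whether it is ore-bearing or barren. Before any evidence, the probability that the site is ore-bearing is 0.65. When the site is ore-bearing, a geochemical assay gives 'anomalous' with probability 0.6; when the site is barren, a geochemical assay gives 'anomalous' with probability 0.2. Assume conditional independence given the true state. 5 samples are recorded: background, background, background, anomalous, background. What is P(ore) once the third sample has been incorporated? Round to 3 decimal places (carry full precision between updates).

0.188

Apply Bayes' rule sequentially, carrying P(ore) forward.
After 'background': P(ore) = 0.4·0.6500 / (0.4·0.6500 + 0.8·0.3500) ≈ 0.4815
After 'background': P(ore) = 0.4·0.4815 / (0.4·0.4815 + 0.8·0.5185) ≈ 0.3171
After 'background': P(ore) = 0.4·0.3171 / (0.4·0.3171 + 0.8·0.6829) ≈ 0.1884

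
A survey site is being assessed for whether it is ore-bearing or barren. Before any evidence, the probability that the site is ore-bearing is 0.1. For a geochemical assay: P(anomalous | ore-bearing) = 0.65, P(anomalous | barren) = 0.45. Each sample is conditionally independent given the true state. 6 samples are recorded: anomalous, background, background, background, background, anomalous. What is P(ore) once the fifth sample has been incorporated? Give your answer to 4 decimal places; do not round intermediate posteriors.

Each posterior becomes the prior for the next update.
After 'anomalous': P(ore) = 0.65·0.1000 / (0.65·0.1000 + 0.45·0.9000) ≈ 0.1383
After 'background': P(ore) = 0.35·0.1383 / (0.35·0.1383 + 0.55·0.8617) ≈ 0.0927
After 'background': P(ore) = 0.35·0.0927 / (0.35·0.0927 + 0.55·0.9073) ≈ 0.0610
After 'background': P(ore) = 0.35·0.0610 / (0.35·0.0610 + 0.55·0.9390) ≈ 0.0397
After 'background': P(ore) = 0.35·0.0397 / (0.35·0.0397 + 0.55·0.9603) ≈ 0.0256

0.0256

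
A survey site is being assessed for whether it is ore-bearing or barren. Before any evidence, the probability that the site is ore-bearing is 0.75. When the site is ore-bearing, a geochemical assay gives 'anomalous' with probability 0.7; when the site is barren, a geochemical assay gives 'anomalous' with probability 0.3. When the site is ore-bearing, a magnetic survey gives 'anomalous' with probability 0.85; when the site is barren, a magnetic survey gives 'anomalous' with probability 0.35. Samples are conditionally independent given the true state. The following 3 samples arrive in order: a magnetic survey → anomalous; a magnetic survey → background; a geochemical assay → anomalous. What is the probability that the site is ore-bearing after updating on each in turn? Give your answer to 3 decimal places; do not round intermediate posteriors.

0.797

After a magnetic survey='anomalous': P(ore) = 0.85·0.7500 / (0.85·0.7500 + 0.35·0.2500) ≈ 0.8793
After a magnetic survey='background': P(ore) = 0.15·0.8793 / (0.15·0.8793 + 0.65·0.1207) ≈ 0.6270
After a geochemical assay='anomalous': P(ore) = 0.7·0.6270 / (0.7·0.6270 + 0.3·0.3730) ≈ 0.7969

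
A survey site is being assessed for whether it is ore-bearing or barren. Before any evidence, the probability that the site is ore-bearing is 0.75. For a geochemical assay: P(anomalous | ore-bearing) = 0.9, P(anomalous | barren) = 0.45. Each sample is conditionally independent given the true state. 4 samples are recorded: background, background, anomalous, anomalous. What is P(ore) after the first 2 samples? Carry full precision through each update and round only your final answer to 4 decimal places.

0.0902

After 'background': P(ore) = 0.1·0.7500 / (0.1·0.7500 + 0.55·0.2500) ≈ 0.3529
After 'background': P(ore) = 0.1·0.3529 / (0.1·0.3529 + 0.55·0.6471) ≈ 0.0902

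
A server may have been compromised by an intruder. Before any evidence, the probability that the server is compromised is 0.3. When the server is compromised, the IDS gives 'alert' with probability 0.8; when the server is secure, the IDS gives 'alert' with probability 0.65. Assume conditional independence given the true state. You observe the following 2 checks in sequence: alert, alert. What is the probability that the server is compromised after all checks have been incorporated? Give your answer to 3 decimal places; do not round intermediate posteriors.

After 'alert': P(compromised) = 0.8·0.3000 / (0.8·0.3000 + 0.65·0.7000) ≈ 0.3453
After 'alert': P(compromised) = 0.8·0.3453 / (0.8·0.3453 + 0.65·0.6547) ≈ 0.3936

0.394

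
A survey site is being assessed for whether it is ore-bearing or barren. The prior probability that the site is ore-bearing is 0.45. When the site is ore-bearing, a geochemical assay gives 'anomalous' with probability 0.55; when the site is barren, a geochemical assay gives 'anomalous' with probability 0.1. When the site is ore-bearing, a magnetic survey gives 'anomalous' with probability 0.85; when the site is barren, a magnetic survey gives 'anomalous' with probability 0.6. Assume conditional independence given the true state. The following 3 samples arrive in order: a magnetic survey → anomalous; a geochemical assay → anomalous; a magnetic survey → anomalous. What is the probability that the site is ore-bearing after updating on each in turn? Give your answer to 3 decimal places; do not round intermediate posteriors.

0.900

Each posterior becomes the prior for the next update.
After a magnetic survey='anomalous': P(ore) = 0.85·0.4500 / (0.85·0.4500 + 0.6·0.5500) ≈ 0.5368
After a geochemical assay='anomalous': P(ore) = 0.55·0.5368 / (0.55·0.5368 + 0.1·0.4632) ≈ 0.8644
After a magnetic survey='anomalous': P(ore) = 0.85·0.8644 / (0.85·0.8644 + 0.6·0.1356) ≈ 0.9003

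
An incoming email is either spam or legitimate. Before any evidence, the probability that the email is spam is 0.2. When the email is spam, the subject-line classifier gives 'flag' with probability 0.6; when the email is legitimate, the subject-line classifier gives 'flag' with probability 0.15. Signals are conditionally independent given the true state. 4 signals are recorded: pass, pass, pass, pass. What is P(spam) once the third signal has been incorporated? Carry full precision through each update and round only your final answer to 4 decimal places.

Apply Bayes' rule sequentially, carrying P(spam) forward.
After 'pass': P(spam) = 0.4·0.2000 / (0.4·0.2000 + 0.85·0.8000) ≈ 0.1053
After 'pass': P(spam) = 0.4·0.1053 / (0.4·0.1053 + 0.85·0.8947) ≈ 0.0525
After 'pass': P(spam) = 0.4·0.0525 / (0.4·0.0525 + 0.85·0.9475) ≈ 0.0254

0.0254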